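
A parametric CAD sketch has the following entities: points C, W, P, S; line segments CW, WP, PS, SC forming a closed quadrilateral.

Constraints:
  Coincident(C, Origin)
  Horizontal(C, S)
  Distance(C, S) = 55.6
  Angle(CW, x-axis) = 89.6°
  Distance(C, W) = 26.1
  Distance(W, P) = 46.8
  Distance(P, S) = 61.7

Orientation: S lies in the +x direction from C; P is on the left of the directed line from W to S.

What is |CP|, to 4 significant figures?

67.43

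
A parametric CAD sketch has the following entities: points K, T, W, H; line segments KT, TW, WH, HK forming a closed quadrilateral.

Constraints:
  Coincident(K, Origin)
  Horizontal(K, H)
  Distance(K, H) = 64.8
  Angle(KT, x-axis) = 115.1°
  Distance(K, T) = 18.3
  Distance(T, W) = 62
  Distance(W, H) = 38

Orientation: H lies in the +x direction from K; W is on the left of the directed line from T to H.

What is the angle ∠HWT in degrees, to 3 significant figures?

93.1°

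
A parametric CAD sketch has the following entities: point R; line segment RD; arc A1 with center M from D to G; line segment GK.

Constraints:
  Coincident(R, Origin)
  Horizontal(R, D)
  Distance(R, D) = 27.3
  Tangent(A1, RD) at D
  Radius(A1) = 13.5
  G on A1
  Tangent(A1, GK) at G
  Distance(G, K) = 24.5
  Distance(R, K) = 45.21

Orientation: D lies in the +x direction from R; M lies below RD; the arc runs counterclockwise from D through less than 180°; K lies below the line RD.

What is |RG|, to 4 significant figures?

21.94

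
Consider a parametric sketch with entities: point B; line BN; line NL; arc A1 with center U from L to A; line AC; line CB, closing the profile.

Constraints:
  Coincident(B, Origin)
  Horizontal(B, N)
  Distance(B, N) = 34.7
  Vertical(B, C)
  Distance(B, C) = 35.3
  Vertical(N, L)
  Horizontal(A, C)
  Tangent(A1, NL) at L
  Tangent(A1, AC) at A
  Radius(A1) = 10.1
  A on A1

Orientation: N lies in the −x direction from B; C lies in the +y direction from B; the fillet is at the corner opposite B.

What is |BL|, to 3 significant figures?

42.9

B is at the origin; BN is horizontal with |BN| = 34.7 and N on the −x side, so N = (-34.7, 0.00). B and C share the same x with |BC| = 35.3 and C on the +y side, so C = (0.00, 35.3). The virtual corner opposite B is at (-34.7, 35.3). Since A1 is tangent to NL there, UL ⟂ NL and A1 meets AC tangentially, so UA is at right angles to AC, with radius 10.1, so the center U sits 10.1 in from both sides at U = (-24.6, 25.2). That places the tangent points at L = (-34.7, 25.2) on NL and A = (-24.6, 35.3) on AC. Then |BL| = |L − B| = 42.9.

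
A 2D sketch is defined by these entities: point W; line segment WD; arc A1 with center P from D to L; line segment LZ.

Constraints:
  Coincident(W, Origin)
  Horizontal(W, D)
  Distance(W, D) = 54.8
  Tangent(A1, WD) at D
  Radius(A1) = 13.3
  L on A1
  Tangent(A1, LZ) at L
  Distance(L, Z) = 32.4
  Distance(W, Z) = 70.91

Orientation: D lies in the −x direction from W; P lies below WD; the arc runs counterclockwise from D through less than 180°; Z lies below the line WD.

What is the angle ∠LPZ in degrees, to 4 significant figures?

67.68°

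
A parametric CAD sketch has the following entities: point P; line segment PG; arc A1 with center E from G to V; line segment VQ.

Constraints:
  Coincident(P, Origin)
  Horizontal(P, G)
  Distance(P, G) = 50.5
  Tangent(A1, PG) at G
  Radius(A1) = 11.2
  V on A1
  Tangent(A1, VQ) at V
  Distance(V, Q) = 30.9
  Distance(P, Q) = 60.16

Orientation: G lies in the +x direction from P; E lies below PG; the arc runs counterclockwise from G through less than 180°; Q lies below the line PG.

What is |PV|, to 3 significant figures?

41.2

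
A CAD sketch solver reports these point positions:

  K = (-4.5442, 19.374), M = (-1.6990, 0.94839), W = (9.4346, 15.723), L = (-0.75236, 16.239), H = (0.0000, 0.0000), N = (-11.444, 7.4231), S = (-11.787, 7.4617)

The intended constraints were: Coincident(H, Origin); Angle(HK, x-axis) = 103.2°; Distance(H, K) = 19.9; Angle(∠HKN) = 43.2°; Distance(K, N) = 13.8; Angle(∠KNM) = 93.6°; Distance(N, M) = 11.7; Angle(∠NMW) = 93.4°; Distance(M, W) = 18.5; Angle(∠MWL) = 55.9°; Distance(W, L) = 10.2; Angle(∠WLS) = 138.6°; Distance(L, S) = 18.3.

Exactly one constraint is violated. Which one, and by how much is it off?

Distance(L, S) = 18.3 — off by 4.20.

H = (0.00, 0.00) ✓; HK at 103.2° ✓; |HK| = 19.90 ✓; ∠HKN = 43.20° ✓; |KN| = 13.80 ✓; ∠KNM = 93.60° ✓; |NM| = 11.70 ✓; ∠NMW = 93.40° ✓; |MW| = 18.50 ✓; ∠MWL = 55.90° ✓; |WL| = 10.20 ✓; ∠WLS = 138.6° ✓; |LS| = 14.10 ✗.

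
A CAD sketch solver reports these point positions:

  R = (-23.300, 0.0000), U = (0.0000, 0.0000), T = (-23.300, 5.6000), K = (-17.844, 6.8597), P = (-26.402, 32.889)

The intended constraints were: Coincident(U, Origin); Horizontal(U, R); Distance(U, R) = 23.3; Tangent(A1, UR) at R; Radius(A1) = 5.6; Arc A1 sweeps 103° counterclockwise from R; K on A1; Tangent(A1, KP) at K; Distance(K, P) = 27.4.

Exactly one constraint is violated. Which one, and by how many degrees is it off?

Tangent(A1, KP) at K — off by 5.20°.

U = (0.00, 0.00) ✓; U.y = 0.00, R.y = 0.00 ✓; |UR| = 23.30 ✓; ∠(TR, RU) = 90.00° ✓; |TR| = 5.600 ✓; bearing(T→K) − bearing(T→R) = 103.0° ✓; |TK| = 5.600 ✓; ∠(TK, KP) = 84.80° ✗; |KP| = 27.40 ✓.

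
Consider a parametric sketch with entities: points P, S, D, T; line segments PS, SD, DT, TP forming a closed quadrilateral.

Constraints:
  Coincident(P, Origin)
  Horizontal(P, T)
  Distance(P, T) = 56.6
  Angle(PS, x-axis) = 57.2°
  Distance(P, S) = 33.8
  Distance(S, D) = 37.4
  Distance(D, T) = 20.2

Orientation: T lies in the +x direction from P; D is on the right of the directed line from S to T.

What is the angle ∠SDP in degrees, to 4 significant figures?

54.00°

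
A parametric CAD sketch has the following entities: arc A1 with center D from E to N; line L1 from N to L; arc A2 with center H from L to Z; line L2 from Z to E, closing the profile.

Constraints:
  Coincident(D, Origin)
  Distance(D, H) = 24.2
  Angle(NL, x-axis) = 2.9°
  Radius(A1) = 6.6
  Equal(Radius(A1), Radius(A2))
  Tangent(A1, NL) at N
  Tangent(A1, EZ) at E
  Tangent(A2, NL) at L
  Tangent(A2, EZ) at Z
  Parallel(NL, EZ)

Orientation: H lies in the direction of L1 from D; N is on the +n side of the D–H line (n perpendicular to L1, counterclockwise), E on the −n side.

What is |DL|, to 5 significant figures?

25.084

The slot axis is L1's direction at 2.9°, so u = (cos 2.9°, sin 2.9°) = (0.99872, 0.050593) and n = (−sin 2.9°, cos 2.9°) = (-0.050593, 0.99872). D is at the origin and H lies 24.2 along u from D, so H = 24.2·u = (24.169, 1.2243). Tangency of A1 to both parallel lines with radius 6.6 puts N and E at D ± 6.6·n: N = (-0.33391, 6.5915), E = (0.33391, -6.5915). Equal radii place L and Z the same way about H: L = H + 6.6·n = (23.835, 7.8159), Z = H − 6.6·n = (24.503, -5.3672). Then |DL| = |L − D| = 25.084.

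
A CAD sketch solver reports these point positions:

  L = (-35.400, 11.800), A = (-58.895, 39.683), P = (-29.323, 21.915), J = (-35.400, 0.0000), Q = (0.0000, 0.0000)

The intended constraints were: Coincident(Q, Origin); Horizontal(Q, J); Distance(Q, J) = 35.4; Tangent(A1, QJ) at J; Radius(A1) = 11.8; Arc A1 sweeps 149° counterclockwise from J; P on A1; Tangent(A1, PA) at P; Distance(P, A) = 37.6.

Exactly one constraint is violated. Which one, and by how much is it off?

Distance(P, A) = 37.6 — off by 3.10.

Q = (0.00, 0.00) ✓; Q.y = 0.00, J.y = 0.00 ✓; |QJ| = 35.40 ✓; ∠(LJ, JQ) = 90.00° ✓; |LJ| = 11.80 ✓; bearing(L→P) − bearing(L→J) = 149.0° ✓; |LP| = 11.80 ✓; ∠(LP, PA) = 90.00° ✓; |PA| = 34.50 ✗.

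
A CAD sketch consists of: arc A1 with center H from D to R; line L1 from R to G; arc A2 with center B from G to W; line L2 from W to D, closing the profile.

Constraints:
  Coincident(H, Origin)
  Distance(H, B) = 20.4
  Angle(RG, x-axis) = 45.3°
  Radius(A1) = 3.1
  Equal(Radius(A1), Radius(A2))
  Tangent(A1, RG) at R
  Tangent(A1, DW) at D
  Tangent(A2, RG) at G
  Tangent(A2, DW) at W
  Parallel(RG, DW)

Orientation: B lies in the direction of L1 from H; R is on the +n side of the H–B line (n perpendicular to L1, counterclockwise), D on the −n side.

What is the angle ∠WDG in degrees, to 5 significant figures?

16.905°

The slot axis is L1's direction at 45.3°, so u = (cos 45.3°, sin 45.3°) = (0.70339, 0.71080) and n = (−sin 45.3°, cos 45.3°) = (-0.71080, 0.70339). H is at the origin and B lies 20.4 along u from H, so B = 20.4·u = (14.349, 14.500). Tangency of A1 to both parallel lines with radius 3.1 puts R and D at H ± 3.1·n: R = (-2.2035, 2.1805), D = (2.2035, -2.1805). Equal radii place G and W the same way about B: G = B + 3.1·n = (12.146, 16.681), W = B − 3.1·n = (16.553, 12.320). Then cos ∠WDG = DW·DG / (|DW||DG|), giving 16.905°.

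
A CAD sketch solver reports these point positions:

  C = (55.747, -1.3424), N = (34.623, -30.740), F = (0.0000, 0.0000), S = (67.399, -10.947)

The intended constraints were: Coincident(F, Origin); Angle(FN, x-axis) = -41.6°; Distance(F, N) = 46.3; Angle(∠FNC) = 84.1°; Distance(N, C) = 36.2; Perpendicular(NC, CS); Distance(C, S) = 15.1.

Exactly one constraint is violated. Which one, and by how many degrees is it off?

Perpendicular(NC, CS) — off by 3.80°.

F = (0.00, 0.00) ✓; FN at -41.60° ✓; |FN| = 46.30 ✓; ∠FNC = 84.10° ✓; |NC| = 36.20 ✓; ∠(NC, CS) = 93.80° ✗; |CS| = 15.10 ✓.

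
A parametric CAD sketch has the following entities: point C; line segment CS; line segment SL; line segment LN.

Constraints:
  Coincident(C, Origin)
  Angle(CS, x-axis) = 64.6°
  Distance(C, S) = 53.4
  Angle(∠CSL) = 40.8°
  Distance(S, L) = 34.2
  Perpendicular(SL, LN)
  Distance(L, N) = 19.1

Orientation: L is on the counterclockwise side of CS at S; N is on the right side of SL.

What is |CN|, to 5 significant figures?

54.350

C is at the origin; CS runs at 64.6° with length 53.4, so S = 53.4·(cos 64.6°, sin 64.6°) = (22.905, 48.238). ∠CSL = 40.8°, so SL runs at 64.6° + (180° − 40.8°) = 203.80° from the x-axis; with |SL| = 34.2, L = S + 34.2·(cos 203.80°, sin 203.80°) = (-8.3865, 34.437). SL is perpendicular to LN; with |LN| = 19.1 on the right of SL, N = L + 19.1·(-0.40355, 0.91496) = (-16.094, 51.913). Then |CN| = |N − C| = 54.350.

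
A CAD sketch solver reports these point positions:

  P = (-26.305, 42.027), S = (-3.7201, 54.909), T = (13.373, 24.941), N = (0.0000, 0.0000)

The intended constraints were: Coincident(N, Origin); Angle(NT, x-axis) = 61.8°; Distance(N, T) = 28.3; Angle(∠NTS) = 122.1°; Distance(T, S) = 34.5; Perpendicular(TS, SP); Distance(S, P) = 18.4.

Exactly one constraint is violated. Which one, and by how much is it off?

Distance(S, P) = 18.4 — off by 7.60.

N = (0.00, 0.00) ✓; NT at 61.80° ✓; |NT| = 28.30 ✓; ∠NTS = 122.1° ✓; |TS| = 34.50 ✓; ∠(TS, SP) = 90.00° ✓; |SP| = 26.00 ✗.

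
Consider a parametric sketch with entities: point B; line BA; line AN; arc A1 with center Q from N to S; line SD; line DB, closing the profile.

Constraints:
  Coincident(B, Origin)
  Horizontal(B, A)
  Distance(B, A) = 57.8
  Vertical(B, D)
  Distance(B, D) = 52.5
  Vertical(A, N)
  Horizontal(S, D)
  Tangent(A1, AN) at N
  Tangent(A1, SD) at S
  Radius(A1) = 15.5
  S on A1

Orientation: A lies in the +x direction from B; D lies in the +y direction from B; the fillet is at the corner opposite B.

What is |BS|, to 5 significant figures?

67.421

B is at the origin; B and A share the same y with |BA| = 57.8 and A on the +x side, so A = (57.800, 0.0000). B and D share the same x with |BD| = 52.5 and D on the +y side, so D = (0.0000, 52.500). The virtual corner opposite B is at (57.800, 52.500). The tangent condition forces QN to be normal to AN and since A1 is tangent to SD there, QS ⟂ SD, with radius 15.5, so the center Q sits 15.5 in from both sides at Q = (42.300, 37.000). That places the tangent points at N = (57.800, 37.000) on AN and S = (42.300, 52.500) on SD. Then |BS| = |S − B| = 67.421.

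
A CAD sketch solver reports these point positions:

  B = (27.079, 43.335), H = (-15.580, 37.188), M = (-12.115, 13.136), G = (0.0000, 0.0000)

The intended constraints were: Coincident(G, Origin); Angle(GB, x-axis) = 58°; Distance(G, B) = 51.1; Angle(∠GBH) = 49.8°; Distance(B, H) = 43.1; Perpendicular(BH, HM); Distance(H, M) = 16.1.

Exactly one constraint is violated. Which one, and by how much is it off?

Distance(H, M) = 16.1 — off by 8.20.

G = (0.00, 0.00) ✓; GB at 58.00° ✓; |GB| = 51.10 ✓; ∠GBH = 49.80° ✓; |BH| = 43.10 ✓; ∠(BH, HM) = 90.00° ✓; |HM| = 24.30 ✗.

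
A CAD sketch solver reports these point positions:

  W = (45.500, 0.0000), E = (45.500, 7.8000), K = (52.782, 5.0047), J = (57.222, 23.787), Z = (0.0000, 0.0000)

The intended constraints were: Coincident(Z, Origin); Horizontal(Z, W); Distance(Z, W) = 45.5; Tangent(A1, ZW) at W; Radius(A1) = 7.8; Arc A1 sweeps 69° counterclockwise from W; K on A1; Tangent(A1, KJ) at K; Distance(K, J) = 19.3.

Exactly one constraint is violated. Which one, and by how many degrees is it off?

Tangent(A1, KJ) at K — off by 7.70°.

Z = (0.00, 0.00) ✓; Z.y = 0.00, W.y = 0.00 ✓; |ZW| = 45.50 ✓; ∠(EW, WZ) = 90.00° ✓; |EW| = 7.800 ✓; bearing(E→K) − bearing(E→W) = 69.00° ✓; |EK| = 7.800 ✓; ∠(EK, KJ) = 82.30° ✗; |KJ| = 19.30 ✓.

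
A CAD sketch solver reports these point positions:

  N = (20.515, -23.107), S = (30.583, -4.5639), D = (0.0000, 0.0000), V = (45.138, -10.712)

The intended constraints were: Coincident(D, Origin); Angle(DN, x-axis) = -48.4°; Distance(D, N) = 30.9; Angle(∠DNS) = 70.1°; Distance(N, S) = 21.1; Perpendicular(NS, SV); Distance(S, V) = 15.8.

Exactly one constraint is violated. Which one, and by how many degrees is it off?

Perpendicular(NS, SV) — off by 5.60°.

D = (0.00, 0.00) ✓; DN at -48.40° ✓; |DN| = 30.90 ✓; ∠DNS = 70.10° ✓; |NS| = 21.10 ✓; ∠(NS, SV) = 84.40° ✗; |SV| = 15.80 ✓.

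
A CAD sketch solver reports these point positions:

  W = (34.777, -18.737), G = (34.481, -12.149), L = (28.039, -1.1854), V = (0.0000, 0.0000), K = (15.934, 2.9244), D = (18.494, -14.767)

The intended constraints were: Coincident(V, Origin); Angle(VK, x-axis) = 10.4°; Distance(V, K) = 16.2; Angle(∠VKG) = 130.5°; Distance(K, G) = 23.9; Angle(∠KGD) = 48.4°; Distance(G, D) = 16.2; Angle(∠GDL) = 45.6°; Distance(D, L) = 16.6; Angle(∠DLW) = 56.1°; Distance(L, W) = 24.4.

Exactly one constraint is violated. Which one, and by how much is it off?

Distance(L, W) = 24.4 — off by 5.60.

V = (0.00, 0.00) ✓; VK at 10.40° ✓; |VK| = 16.20 ✓; ∠VKG = 130.5° ✓; |KG| = 23.90 ✓; ∠KGD = 48.40° ✓; |GD| = 16.20 ✓; ∠GDL = 45.60° ✓; |DL| = 16.60 ✓; ∠DLW = 56.10° ✓; |LW| = 18.80 ✗.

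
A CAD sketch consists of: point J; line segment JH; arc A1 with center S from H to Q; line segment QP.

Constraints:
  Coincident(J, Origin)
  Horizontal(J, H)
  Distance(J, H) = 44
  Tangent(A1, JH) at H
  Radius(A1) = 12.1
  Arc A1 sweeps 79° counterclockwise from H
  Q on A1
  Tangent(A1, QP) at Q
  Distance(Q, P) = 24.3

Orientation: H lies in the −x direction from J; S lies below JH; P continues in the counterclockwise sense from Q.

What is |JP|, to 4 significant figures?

69.24

J is at the origin; J and H share the same y with |JH| = 44.0 and H on the −x side, so H = (-44.00, 0.000). Since A1 is tangent to JH there, SH ⟂ JH, so S = H + (0, -12.1) = (-44.00, -12.10). On A1, H sits at bearing 90° from S; a 79° counterclockwise sweep puts Q at bearing 169°, so Q = S + 12.1·(cos 169°, sin 169°) = (-55.88, -9.791). The tangent condition forces SQ to be normal to QP, so QP runs along (−sin 169°, cos 169°); with |QP| = 24.3, P = (-60.51, -33.64). Then |JP| = |P − J| = 69.24.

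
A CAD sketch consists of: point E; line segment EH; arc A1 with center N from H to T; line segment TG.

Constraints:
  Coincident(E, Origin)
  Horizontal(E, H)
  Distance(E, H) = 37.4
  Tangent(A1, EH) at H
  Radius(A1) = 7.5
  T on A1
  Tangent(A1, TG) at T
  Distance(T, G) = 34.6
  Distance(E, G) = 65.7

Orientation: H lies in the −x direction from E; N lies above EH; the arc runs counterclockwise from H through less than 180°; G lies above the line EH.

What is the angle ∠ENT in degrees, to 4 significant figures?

48.77°

Checks: ∠(NH, HE) = 90.00° ✓; |NT| = 7.500 ✓; ∠(NT, TG) = 90.00° ✓; |TG| = 34.60 ✓; |EG| = 65.70 ✓.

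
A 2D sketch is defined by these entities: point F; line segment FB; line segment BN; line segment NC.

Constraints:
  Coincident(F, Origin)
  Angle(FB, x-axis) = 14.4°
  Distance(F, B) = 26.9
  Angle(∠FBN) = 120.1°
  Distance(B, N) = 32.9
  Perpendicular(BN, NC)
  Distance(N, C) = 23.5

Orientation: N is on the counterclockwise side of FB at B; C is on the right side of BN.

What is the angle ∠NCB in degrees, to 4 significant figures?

54.46°

∠FBN = 120.1°, so BN runs at 14.4° + (180° − 120.1°) = 74.30° from the x-axis; with |BN| = 32.9, N = B + 32.9·(cos 74.30°, sin 74.30°) = (34.96, 38.36). The perpendicularity gives NC at right angles to BN; with |NC| = 23.5 on the right of BN, C = N + 23.5·(0.9627, -0.2706) = (57.58, 32.00). Then cos ∠NCB = CN·CB / (|CN||CB|), giving 54.46°.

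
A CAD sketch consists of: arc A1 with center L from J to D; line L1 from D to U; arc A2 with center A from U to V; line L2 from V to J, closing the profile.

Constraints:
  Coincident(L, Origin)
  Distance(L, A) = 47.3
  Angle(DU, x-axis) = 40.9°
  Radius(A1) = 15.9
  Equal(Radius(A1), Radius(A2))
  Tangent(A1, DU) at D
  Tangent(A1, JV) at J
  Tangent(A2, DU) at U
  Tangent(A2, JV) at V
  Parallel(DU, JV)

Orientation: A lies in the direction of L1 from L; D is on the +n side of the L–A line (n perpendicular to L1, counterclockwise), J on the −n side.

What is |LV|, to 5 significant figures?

49.901

Tangency of A1 to both parallel lines with radius 15.9 puts D and J at L ± 15.9·n: D = (-10.410, 12.018), J = (10.410, -12.018). Equal radii place U and V the same way about A: U = A + 15.9·n = (25.341, 42.987), V = A − 15.9·n = (46.162, 18.951). Then |LV| = |V − L| = 49.901.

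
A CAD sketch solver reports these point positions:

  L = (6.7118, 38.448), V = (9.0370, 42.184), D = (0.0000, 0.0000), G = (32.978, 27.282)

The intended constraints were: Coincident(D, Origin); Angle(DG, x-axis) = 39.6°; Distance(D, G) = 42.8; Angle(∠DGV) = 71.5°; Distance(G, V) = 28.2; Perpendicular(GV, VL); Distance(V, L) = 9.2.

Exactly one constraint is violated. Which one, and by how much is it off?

Distance(V, L) = 9.2 — off by 4.80.

D = (0.00, 0.00) ✓; DG at 39.60° ✓; |DG| = 42.80 ✓; ∠DGV = 71.50° ✓; |GV| = 28.20 ✓; ∠(GV, VL) = 90.00° ✓; |VL| = 4.400 ✗.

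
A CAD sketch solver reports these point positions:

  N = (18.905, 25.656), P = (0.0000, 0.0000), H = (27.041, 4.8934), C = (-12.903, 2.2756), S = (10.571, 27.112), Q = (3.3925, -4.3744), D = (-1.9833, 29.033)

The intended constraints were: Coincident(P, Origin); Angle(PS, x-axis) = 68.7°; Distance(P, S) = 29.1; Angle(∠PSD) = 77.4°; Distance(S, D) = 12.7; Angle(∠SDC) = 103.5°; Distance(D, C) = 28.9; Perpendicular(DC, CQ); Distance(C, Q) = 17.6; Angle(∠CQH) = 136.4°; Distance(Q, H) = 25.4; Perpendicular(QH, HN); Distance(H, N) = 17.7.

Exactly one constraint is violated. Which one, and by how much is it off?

Distance(H, N) = 17.7 — off by 4.60.

P = (0.00, 0.00) ✓; PS at 68.70° ✓; |PS| = 29.10 ✓; ∠PSD = 77.40° ✓; |SD| = 12.70 ✓; ∠SDC = 103.5° ✓; |DC| = 28.90 ✓; ∠(DC, CQ) = 90.00° ✓; |CQ| = 17.60 ✓; ∠CQH = 136.4° ✓; |QH| = 25.40 ✓; ∠(QH, HN) = 90.00° ✓; |HN| = 22.30 ✗.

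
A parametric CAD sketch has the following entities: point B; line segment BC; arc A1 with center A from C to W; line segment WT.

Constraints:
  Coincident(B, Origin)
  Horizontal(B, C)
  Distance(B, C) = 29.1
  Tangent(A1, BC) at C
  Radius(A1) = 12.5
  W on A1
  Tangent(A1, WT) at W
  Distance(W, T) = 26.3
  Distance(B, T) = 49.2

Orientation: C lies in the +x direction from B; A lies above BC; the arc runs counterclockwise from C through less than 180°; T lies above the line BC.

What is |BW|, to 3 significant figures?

44.1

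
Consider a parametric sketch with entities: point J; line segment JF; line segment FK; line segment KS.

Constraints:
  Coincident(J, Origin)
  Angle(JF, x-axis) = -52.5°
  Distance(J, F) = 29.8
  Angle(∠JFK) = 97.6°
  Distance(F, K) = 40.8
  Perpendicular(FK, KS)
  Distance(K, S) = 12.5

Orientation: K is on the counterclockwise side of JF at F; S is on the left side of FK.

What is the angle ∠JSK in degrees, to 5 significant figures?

110.85°

∠JFK = 97.6°, so FK runs at -52.5° + (180° − 97.6°) = 29.900° from the x-axis; with |FK| = 40.8, K = F + 40.8·(cos 29.900°, sin 29.900°) = (53.510, -3.3036). The perpendicularity gives KS at right angles to FK; with |KS| = 12.5 on the left of FK, S = K + 12.5·(-0.49849, 0.86690) = (47.279, 7.5326). Then cos ∠JSK = SJ·SK / (|SJ||SK|), giving 110.85°.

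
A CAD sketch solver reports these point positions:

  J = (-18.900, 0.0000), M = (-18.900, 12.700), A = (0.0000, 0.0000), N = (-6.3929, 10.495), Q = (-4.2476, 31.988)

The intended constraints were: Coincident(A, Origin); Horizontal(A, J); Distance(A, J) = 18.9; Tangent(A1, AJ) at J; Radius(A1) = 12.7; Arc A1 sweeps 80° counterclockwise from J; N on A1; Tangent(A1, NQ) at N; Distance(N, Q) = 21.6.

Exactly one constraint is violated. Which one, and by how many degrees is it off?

Tangent(A1, NQ) at N — off by 4.30°.

A = (0.00, 0.00) ✓; A.y = 0.00, J.y = 0.00 ✓; |AJ| = 18.90 ✓; ∠(MJ, JA) = 90.00° ✓; |MJ| = 12.70 ✓; bearing(M→N) − bearing(M→J) = 80.00° ✓; |MN| = 12.70 ✓; ∠(MN, NQ) = 85.70° ✗; |NQ| = 21.60 ✓.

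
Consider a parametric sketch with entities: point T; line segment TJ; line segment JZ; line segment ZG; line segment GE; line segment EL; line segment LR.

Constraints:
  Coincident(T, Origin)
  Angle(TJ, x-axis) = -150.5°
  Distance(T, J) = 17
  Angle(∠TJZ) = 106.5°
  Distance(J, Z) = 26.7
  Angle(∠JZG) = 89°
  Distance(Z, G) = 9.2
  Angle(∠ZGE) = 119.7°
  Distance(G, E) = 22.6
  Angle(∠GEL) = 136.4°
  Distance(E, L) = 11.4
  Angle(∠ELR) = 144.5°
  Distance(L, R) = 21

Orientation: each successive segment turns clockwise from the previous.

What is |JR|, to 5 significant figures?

17.712

T is at the origin; TJ runs at -150.5° with length 17.0, so J = (-14.796, -8.3712). ∠TJZ = 106.5° gives JZ at 136.00° from the x-axis; with |JZ| = 26.7, Z = (-34.002, 10.176). ∠JZG = 89.0° gives ZG at 45.000° from the x-axis; with |ZG| = 9.2, G = (-27.497, 16.682). ∠ZGE = 119.7° gives GE at -15.300° from the x-axis; with |GE| = 22.6, E = (-5.6980, 10.718). ∠GEL = 136.4° gives EL at -58.900° from the x-axis; with |EL| = 11.4, L = (0.19044, 0.95658). ∠ELR = 144.5° gives LR at -94.400° from the x-axis; with |LR| = 21.0, R = (-1.4207, -19.982). Then |JR| = |R − J| = 17.712.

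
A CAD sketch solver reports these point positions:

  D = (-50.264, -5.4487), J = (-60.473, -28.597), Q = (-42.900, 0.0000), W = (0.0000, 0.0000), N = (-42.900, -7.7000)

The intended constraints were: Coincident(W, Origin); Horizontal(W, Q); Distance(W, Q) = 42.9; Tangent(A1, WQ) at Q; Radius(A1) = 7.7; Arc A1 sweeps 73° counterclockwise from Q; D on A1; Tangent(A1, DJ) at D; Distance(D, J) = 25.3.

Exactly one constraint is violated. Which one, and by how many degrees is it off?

Tangent(A1, DJ) at D — off by 6.80°.

W = (0.00, 0.00) ✓; W.y = 0.00, Q.y = 0.00 ✓; |WQ| = 42.90 ✓; ∠(NQ, QW) = 90.00° ✓; |NQ| = 7.700 ✓; bearing(N→D) − bearing(N→Q) = 73.00° ✓; |ND| = 7.700 ✓; ∠(ND, DJ) = 96.80° ✗; |DJ| = 25.30 ✓.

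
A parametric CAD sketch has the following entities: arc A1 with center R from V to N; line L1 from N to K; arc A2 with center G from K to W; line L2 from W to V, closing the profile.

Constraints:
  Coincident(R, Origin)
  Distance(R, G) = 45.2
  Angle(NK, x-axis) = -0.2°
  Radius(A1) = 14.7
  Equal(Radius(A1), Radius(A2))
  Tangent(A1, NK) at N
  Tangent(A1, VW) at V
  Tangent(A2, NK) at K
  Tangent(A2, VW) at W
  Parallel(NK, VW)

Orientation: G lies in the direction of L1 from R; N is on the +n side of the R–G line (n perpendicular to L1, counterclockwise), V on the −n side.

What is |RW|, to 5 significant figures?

47.530

The slot axis is L1's direction at -0.2°, so u = (cos -0.2°, sin -0.2°) = (0.99999, -0.0034907) and n = (−sin -0.2°, cos -0.2°) = (0.0034907, 0.99999). R is at the origin and G lies 45.2 along u from R, so G = 45.2·u = (45.200, -0.15778). Tangency of A1 to both parallel lines with radius 14.7 puts N and V at R ± 14.7·n: N = (0.051313, 14.700), V = (-0.051313, -14.700). Equal radii place K and W the same way about G: K = G + 14.7·n = (45.251, 14.542), W = G − 14.7·n = (45.148, -14.858). Then |RW| = |W − R| = 47.530.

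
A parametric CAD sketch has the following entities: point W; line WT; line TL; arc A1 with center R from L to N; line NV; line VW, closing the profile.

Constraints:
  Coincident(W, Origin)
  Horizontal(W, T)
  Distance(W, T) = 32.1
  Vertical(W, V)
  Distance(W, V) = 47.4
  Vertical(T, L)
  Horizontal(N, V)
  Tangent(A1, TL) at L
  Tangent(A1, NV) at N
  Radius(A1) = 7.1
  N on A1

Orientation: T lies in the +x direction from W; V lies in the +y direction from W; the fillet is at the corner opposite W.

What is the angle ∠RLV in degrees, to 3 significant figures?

12.5°

W is at the origin; WT is horizontal with |WT| = 32.1 and T on the +x side, so T = (32.1, 0.00). WV is vertical with |WV| = 47.4 and V on the +y side, so V = (0.00, 47.4). The virtual corner opposite W is at (32.1, 47.4). Tangency of A1 to TL means the radius RL is perpendicular to TL and tangency of A1 to NV means the radius RN is perpendicular to NV, with radius 7.1, so the center R sits 7.1 in from both sides at R = (25.0, 40.3). That places the tangent points at L = (32.1, 40.3) on TL and N = (25.0, 47.4) on NV. Then cos ∠RLV = LR·LV / (|LR||LV|), giving 12.5°.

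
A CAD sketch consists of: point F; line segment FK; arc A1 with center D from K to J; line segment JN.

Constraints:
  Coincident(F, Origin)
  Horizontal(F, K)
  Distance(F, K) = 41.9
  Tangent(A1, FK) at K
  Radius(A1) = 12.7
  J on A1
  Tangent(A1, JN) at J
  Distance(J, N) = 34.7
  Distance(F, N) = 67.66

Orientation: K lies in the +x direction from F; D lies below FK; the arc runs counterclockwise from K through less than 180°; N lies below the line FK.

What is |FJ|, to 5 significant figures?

35.697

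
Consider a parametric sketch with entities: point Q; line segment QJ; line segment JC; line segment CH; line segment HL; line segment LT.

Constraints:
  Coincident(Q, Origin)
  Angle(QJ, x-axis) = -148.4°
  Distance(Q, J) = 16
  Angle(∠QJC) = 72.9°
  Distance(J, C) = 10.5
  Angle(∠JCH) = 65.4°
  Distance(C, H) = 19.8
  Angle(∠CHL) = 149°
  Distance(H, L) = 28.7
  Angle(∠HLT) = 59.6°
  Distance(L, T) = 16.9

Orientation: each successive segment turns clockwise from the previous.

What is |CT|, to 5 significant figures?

37.377

∠CHL = 149.0° gives HL at -41.100° from the x-axis; with |HL| = 28.7, L = (24.864, -20.557). ∠HLT = 59.6° gives LT at -161.50° from the x-axis; with |LT| = 16.9, T = (8.8371, -25.920). Then |CT| = |T − C| = 37.377.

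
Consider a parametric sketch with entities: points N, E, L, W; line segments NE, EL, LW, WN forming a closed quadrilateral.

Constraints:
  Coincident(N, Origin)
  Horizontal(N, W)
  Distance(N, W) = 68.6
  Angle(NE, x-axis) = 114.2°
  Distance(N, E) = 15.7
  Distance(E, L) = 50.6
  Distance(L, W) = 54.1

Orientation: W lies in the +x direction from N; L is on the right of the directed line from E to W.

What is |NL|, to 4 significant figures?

35.25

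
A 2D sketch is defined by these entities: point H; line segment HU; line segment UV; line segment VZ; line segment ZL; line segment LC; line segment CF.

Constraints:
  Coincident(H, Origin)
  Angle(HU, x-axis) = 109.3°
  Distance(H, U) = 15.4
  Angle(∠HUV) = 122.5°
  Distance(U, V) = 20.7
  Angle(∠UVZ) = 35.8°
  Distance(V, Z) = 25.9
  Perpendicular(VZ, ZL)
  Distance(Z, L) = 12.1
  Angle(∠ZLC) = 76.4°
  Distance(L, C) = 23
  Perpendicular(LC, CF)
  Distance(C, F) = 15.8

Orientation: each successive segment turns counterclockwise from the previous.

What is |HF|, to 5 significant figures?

28.207

H is at the origin; HU runs at 109.3° with length 15.4, so U = (-5.0899, 14.535). ∠HUV = 122.5° gives UV at 166.80° from the x-axis; with |UV| = 20.7, V = (-25.243, 19.261). ∠UVZ = 35.8° gives VZ at -49.000° from the x-axis; with |VZ| = 25.9, Z = (-8.2511, -0.28558). VZ ⟂ ZL, so ZL runs at 41.000°; with |ZL| = 12.1, L = (0.88091, 7.6527). ∠ZLC = 76.4° gives LC at 144.60° from the x-axis; with |LC| = 23.0, C = (-17.867, 20.976). LC is perpendicular to CF, so CF runs at -125.40°; with |CF| = 15.8, F = (-27.020, 8.0972). Then |HF| = |F − H| = 28.207.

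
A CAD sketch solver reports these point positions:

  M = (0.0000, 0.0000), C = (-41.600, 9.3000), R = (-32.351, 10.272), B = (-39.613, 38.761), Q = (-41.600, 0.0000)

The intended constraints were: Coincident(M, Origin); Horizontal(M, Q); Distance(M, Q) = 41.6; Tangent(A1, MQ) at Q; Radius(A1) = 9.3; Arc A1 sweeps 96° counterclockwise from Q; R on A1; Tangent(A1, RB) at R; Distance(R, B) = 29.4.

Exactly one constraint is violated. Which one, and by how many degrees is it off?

Tangent(A1, RB) at R — off by 8.30°.

M = (0.00, 0.00) ✓; M.y = 0.00, Q.y = 0.00 ✓; |MQ| = 41.60 ✓; ∠(CQ, QM) = 90.00° ✓; |CQ| = 9.300 ✓; bearing(C→R) − bearing(C→Q) = 96.00° ✓; |CR| = 9.300 ✓; ∠(CR, RB) = 81.70° ✗; |RB| = 29.40 ✓.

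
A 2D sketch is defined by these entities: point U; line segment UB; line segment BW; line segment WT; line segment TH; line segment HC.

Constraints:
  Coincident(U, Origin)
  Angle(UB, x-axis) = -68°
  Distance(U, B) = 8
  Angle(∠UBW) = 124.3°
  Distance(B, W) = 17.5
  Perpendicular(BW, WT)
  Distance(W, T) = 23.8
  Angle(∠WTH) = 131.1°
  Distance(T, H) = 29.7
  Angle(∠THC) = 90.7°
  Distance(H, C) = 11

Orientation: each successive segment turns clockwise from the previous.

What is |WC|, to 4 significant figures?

46.01

U is at the origin; UB runs at -68.0° with length 8.0, so B = (2.997, -7.417). ∠UBW = 124.3° gives BW at -123.7° from the x-axis; with |BW| = 17.5, W = (-6.713, -21.98). BW is perpendicular to WT, so WT runs at 146.3°; with |WT| = 23.8, T = (-26.51, -8.771). ∠WTH = 131.1° gives TH at 97.40° from the x-axis; with |TH| = 29.7, H = (-30.34, 20.68). ∠THC = 90.7° gives HC at 8.100° from the x-axis; with |HC| = 11.0, C = (-19.45, 22.23). Then |WC| = |C − W| = 46.01.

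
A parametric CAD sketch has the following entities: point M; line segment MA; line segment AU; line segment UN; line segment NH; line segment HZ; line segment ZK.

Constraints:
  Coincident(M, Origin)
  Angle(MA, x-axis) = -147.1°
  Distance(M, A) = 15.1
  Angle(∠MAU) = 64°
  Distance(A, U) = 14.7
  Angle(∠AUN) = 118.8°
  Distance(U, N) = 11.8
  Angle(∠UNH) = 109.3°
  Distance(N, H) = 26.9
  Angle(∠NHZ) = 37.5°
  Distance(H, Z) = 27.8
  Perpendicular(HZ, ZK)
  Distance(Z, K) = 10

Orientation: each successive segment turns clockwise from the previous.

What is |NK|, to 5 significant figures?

9.0755

M is at the origin; MA runs at -147.1° with length 15.1, so A = (-12.678, -8.2019). ∠MAU = 64.0° gives AU at 96.900° from the x-axis; with |AU| = 14.7, U = (-14.444, 6.3916). ∠AUN = 118.8° gives UN at 35.700° from the x-axis; with |UN| = 11.8, N = (-4.8617, 13.277). ∠UNH = 109.3° gives NH at -35.000° from the x-axis; with |NH| = 26.9, H = (17.174, -2.1518). ∠NHZ = 37.5° gives HZ at -177.50° from the x-axis; with |HZ| = 27.8, Z = (-10.600, -3.3644). HZ is perpendicular to ZK, so ZK runs at 92.500°; with |ZK| = 10.0, K = (-11.036, 6.6260). Then |NK| = |K − N| = 9.0755.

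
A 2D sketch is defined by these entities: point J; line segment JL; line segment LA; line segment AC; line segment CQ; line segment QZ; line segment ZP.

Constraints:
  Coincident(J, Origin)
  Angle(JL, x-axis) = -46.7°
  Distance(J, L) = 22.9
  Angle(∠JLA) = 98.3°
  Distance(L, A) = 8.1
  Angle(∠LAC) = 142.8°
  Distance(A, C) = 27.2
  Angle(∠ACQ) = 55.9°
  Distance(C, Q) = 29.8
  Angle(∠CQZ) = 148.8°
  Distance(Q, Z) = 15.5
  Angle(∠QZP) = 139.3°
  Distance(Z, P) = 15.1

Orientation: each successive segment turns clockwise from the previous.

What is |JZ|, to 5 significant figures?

10.288

J is at the origin; JL runs at -46.7° with length 22.9, so L = (15.705, -16.666). ∠JLA = 98.3° gives LA at -128.40° from the x-axis; with |LA| = 8.1, A = (10.674, -23.014). ∠LAC = 142.8° gives AC at -165.60° from the x-axis; with |AC| = 27.2, C = (-15.672, -29.778). ∠ACQ = 55.9° gives CQ at 70.300° from the x-axis; with |CQ| = 29.8, Q = (-5.6261, -1.7225). ∠CQZ = 148.8° gives QZ at 39.100° from the x-axis; with |QZ| = 15.5, Z = (6.4026, 8.0530). Then |JZ| = |Z − J| = 10.288.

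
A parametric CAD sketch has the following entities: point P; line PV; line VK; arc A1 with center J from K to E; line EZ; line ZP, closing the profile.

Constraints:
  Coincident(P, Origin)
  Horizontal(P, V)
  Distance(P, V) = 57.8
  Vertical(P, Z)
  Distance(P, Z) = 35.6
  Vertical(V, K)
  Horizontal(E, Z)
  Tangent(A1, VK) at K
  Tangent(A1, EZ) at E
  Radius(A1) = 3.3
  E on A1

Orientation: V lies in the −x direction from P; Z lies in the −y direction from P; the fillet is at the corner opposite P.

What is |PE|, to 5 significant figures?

65.097

P is at the origin; P and V share the same y with |PV| = 57.8 and V on the −x side, so V = (-57.800, 0.0000). P and Z share the same x with |PZ| = 35.6 and Z on the −y side, so Z = (0.0000, -35.600). The virtual corner opposite P is at (-57.800, -35.600). A1 meets VK tangentially, so JK is at right angles to VK and since A1 is tangent to EZ there, JE ⟂ EZ, with radius 3.3, so the center J sits 3.3 in from both sides at J = (-54.500, -32.300). That places the tangent points at K = (-57.800, -32.300) on VK and E = (-54.500, -35.600) on EZ. Then |PE| = |E − P| = 65.097.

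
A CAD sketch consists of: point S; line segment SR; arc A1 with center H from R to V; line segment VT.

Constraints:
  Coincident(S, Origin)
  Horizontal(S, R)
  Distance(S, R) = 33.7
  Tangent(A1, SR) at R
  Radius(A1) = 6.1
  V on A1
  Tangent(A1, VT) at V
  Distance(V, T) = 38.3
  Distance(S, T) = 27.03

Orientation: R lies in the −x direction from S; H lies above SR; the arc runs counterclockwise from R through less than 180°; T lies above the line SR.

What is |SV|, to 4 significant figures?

29.68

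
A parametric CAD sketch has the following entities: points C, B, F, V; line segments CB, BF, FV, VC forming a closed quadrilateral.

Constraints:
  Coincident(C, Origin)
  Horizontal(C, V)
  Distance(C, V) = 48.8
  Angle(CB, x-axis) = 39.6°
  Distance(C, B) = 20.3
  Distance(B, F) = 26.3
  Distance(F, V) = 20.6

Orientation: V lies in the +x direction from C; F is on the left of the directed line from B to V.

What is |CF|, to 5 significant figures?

45.430

C is at the origin; C and V share the same y with |CV| = 48.8 and V in +x, so V = (48.8, 0). CB runs at 39.6° with |CB| = 20.3, so B = (15.641, 12.940). F is determined by |BF| = 26.3 and |FV| = 20.6 together: it lies at the intersection of circle(B, 26.3) and circle(V, 20.6). With |BV| = 35.594, the foot of the radical line on BV is 21.552 from B and the perpendicular offset is √(26.3² − 21.552²) = 15.073. Taking the left-of-BV solution: F = (41.199, 19.146).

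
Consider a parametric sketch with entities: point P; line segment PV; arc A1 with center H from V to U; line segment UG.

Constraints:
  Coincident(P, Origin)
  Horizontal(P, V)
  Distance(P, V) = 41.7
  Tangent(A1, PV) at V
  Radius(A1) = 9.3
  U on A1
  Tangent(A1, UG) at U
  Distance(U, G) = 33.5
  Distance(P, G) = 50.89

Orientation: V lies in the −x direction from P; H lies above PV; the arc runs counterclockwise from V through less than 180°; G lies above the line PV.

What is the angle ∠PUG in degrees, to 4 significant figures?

98.83°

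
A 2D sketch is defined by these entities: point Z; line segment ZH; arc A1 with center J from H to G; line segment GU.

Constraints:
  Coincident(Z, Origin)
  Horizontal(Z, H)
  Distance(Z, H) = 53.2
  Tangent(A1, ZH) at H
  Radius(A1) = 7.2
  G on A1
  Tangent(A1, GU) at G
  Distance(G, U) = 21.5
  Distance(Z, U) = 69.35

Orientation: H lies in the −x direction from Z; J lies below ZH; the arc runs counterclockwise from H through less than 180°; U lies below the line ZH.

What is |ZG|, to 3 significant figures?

60.6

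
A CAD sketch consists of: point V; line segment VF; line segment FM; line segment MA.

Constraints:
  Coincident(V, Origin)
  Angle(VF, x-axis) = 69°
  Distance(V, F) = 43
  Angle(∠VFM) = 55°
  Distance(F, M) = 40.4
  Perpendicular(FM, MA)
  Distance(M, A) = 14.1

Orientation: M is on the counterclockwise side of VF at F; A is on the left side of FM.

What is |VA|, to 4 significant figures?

26.34

V is at the origin; VF runs at 69.0° with length 43.0, so F = 43.0·(cos 69.0°, sin 69.0°) = (15.41, 40.14). ∠VFM = 55.0°, so FM runs at 69.0° + (180° − 55.0°) = 194.0° from the x-axis; with |FM| = 40.4, M = F + 40.4·(cos 194.0°, sin 194.0°) = (-23.79, 30.37). FM is perpendicular to MA; with |MA| = 14.1 on the left of FM, A = M + 14.1·(0.2419, -0.9703) = (-20.38, 16.69). Then |VA| = |A − V| = 26.34.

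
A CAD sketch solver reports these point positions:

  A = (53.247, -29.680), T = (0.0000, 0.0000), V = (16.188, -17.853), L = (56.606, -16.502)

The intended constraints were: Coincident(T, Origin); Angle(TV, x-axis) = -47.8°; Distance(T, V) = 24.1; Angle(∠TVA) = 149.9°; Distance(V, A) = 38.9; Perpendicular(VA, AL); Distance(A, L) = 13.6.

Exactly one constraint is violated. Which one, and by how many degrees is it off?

Perpendicular(VA, AL) — off by 3.40°.

T = (0.00, 0.00) ✓; TV at -47.80° ✓; |TV| = 24.10 ✓; ∠TVA = 149.9° ✓; |VA| = 38.90 ✓; ∠(VA, AL) = 93.40° ✗; |AL| = 13.60 ✓.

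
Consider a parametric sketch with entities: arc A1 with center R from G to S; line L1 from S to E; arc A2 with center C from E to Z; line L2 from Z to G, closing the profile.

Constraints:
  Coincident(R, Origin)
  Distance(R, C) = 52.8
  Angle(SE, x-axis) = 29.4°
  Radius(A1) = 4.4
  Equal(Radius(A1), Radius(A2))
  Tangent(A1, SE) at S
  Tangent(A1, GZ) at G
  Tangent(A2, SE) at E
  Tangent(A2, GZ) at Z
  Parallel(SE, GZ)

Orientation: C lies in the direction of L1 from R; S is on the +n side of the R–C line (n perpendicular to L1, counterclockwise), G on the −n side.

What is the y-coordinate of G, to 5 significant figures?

-3.8333

The slot axis is L1's direction at 29.4°, so u = (cos 29.4°, sin 29.4°) = (0.87121, 0.49090) and n = (−sin 29.4°, cos 29.4°) = (-0.49090, 0.87121). R is at the origin and C lies 52.8 along u from R, so C = 52.8·u = (46.000, 25.920). Tangency of A1 to both parallel lines with radius 4.4 puts S and G at R ± 4.4·n: S = (-2.1600, 3.8333), G = (2.1600, -3.8333). So G.y = -3.8333.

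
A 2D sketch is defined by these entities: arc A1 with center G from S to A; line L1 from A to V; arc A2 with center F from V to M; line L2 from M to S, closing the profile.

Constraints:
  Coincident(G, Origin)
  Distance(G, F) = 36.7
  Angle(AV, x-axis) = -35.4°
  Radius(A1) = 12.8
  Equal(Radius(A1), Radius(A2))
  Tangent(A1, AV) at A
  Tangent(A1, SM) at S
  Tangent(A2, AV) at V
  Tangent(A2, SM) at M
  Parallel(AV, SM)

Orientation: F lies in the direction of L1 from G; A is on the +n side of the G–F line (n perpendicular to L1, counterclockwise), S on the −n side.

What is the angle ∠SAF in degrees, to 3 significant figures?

70.8°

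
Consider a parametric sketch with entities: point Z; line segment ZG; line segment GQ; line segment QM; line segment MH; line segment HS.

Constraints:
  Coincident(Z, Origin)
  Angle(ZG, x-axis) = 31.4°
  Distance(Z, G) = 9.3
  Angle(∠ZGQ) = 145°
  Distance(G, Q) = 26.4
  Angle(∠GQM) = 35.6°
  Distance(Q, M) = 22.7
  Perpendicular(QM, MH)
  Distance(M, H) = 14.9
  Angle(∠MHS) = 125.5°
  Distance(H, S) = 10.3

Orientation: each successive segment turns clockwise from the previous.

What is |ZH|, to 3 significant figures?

8.09

Z is at the origin; ZG runs at 31.4° with length 9.3, so G = (7.94, 4.85). ∠ZGQ = 145.0° gives GQ at -3.60° from the x-axis; with |GQ| = 26.4, Q = (34.3, 3.19). ∠GQM = 35.6° gives QM at -148° from the x-axis; with |QM| = 22.7, M = (15.0, -8.84). The perpendicularity gives MH at right angles to QM, so MH runs at 122°; with |MH| = 14.9, H = (7.14, 3.79). Then |ZH| = |H − Z| = 8.09.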